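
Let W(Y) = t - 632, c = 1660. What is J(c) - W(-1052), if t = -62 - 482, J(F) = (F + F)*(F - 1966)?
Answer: -1014744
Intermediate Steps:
J(F) = 2*F*(-1966 + F) (J(F) = (2*F)*(-1966 + F) = 2*F*(-1966 + F))
t = -544
W(Y) = -1176 (W(Y) = -544 - 632 = -1176)
J(c) - W(-1052) = 2*1660*(-1966 + 1660) - 1*(-1176) = 2*1660*(-306) + 1176 = -1015920 + 1176 = -1014744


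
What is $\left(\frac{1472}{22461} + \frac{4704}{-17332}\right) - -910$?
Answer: $\frac{12649194410}{13903359} \approx 909.79$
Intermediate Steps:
$\left(\frac{1472}{22461} + \frac{4704}{-17332}\right) - -910 = \left(1472 \cdot \frac{1}{22461} + 4704 \left(- \frac{1}{17332}\right)\right) + 910 = \left(\frac{1472}{22461} - \frac{168}{619}\right) + 910 = - \frac{2862280}{13903359} + 910 = \frac{12649194410}{13903359}$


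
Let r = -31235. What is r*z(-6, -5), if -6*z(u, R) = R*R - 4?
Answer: 218645/2 ≈ 1.0932e+5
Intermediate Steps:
z(u, R) = ⅔ - R²/6 (z(u, R) = -(R*R - 4)/6 = -(R² - 4)/6 = -(-4 + R²)/6 = ⅔ - R²/6)
r*z(-6, -5) = -31235*(⅔ - ⅙*(-5)²) = -31235*(⅔ - ⅙*25) = -31235*(⅔ - 25/6) = -31235*(-7/2) = 218645/2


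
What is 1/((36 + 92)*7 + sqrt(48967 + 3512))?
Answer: 128/107191 - 3*sqrt(119)/107191 ≈ 0.00088882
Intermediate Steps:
1/((36 + 92)*7 + sqrt(48967 + 3512)) = 1/(128*7 + sqrt(52479)) = 1/(896 + 21*sqrt(119))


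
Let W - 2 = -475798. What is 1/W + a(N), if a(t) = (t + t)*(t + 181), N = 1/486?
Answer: 20927114317/28095278004 ≈ 0.74486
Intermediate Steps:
N = 1/486 ≈ 0.0020576
W = -475796 (W = 2 - 475798 = -475796)
a(t) = 2*t*(181 + t) (a(t) = (2*t)*(181 + t) = 2*t*(181 + t))
1/W + a(N) = 1/(-475796) + 2*(1/486)*(181 + 1/486) = -1/475796 + 2*(1/486)*(87967/486) = -1/475796 + 87967/118098 = 20927114317/28095278004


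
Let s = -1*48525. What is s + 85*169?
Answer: -34160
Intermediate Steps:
s = -48525
s + 85*169 = -48525 + 85*169 = -48525 + 14365 = -34160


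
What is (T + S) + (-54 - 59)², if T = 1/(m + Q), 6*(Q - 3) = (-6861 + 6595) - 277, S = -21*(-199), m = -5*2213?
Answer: 378025138/22305 ≈ 16948.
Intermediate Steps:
m = -11065
S = 4179
Q = -175/2 (Q = 3 + ((-6861 + 6595) - 277)/6 = 3 + (-266 - 277)/6 = 3 + (⅙)*(-543) = 3 - 181/2 = -175/2 ≈ -87.500)
T = -2/22305 (T = 1/(-11065 - 175/2) = 1/(-22305/2) = -2/22305 ≈ -8.9666e-5)
(T + S) + (-54 - 59)² = (-2/22305 + 4179) + (-54 - 59)² = 93212593/22305 + (-113)² = 93212593/22305 + 12769 = 378025138/22305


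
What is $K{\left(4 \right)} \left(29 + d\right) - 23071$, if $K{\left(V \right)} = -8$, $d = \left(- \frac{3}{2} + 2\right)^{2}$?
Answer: $-23305$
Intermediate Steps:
$d = \frac{1}{4}$ ($d = \left(\left(-3\right) \frac{1}{2} + 2\right)^{2} = \left(- \frac{3}{2} + 2\right)^{2} = \left(\frac{1}{2}\right)^{2} = \frac{1}{4} \approx 0.25$)
$K{\left(4 \right)} \left(29 + d\right) - 23071 = - 8 \left(29 + \frac{1}{4}\right) - 23071 = \left(-8\right) \frac{117}{4} - 23071 = -234 - 23071 = -23305$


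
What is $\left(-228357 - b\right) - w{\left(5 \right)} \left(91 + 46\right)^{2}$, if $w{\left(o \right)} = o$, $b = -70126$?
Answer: $-252076$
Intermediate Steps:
$\left(-228357 - b\right) - w{\left(5 \right)} \left(91 + 46\right)^{2} = \left(-228357 - -70126\right) - 5 \left(91 + 46\right)^{2} = \left(-228357 + 70126\right) - 5 \cdot 137^{2} = -158231 - 5 \cdot 18769 = -158231 - 93845 = -252076$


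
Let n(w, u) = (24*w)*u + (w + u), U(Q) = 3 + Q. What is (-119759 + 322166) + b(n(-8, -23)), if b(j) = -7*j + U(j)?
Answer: 176100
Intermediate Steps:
n(w, u) = u + w + 24*u*w (n(w, u) = 24*u*w + (u + w) = u + w + 24*u*w)
b(j) = 3 - 6*j (b(j) = -7*j + (3 + j) = 3 - 6*j)
(-119759 + 322166) + b(n(-8, -23)) = (-119759 + 322166) + (3 - 6*(-23 - 8 + 24*(-23)*(-8))) = 202407 + (3 - 6*(-23 - 8 + 4416)) = 202407 + (3 - 6*4385) = 202407 + (3 - 26310) = 202407 - 26307 = 176100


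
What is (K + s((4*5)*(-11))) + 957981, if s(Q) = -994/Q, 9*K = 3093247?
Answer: 1288662833/990 ≈ 1.3017e+6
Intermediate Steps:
K = 3093247/9 (K = (1/9)*3093247 = 3093247/9 ≈ 3.4369e+5)
(K + s((4*5)*(-11))) + 957981 = (3093247/9 - 994/((4*5)*(-11))) + 957981 = (3093247/9 - 994/(20*(-11))) + 957981 = (3093247/9 - 994/(-220)) + 957981 = (3093247/9 - 994*(-1/220)) + 957981 = (3093247/9 + 497/110) + 957981 = 340261643/990 + 957981 = 1288662833/990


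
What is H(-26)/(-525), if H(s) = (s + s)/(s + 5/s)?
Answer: -1352/357525 ≈ -0.0037816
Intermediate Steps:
H(s) = 2*s/(s + 5/s) (H(s) = (2*s)/(s + 5/s) = 2*s/(s + 5/s))
H(-26)/(-525) = (2*(-26)²/(5 + (-26)²))/(-525) = (2*676/(5 + 676))*(-1/525) = (2*676/681)*(-1/525) = (2*676*(1/681))*(-1/525) = (1352/681)*(-1/525) = -1352/357525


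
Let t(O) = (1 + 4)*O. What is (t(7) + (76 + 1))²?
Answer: 12544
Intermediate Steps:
t(O) = 5*O
(t(7) + (76 + 1))² = (5*7 + (76 + 1))² = (35 + 77)² = 112² = 12544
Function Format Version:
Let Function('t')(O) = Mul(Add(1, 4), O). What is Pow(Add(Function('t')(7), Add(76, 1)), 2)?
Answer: 12544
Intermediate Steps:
Function('t')(O) = Mul(5, O)
Pow(Add(Function('t')(7), Add(76, 1)), 2) = Pow(Add(Mul(5, 7), Add(76, 1)), 2) = Pow(Add(35, 77), 2) = Pow(112, 2) = 12544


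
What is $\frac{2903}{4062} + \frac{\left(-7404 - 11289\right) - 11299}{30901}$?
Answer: $- \frac{32121901}{125519862} \approx -0.25591$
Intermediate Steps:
$\frac{2903}{4062} + \frac{\left(-7404 - 11289\right) - 11299}{30901} = 2903 \cdot \frac{1}{4062} + \left(-18693 - 11299\right) \frac{1}{30901} = \frac{2903}{4062} - \frac{29992}{30901} = - \frac{32121901}{125519862}$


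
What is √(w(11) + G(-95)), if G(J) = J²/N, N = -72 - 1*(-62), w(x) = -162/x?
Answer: I*√443938/22 ≈ 30.286*I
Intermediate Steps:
N = -10 (N = -72 + 62 = -10)
G(J) = -J²/10 (G(J) = J²/(-10) = J²*(-⅒) = -J²/10)
√(w(11) + G(-95)) = √(-162/11 - ⅒*(-95)²) = √(-162*1/11 - ⅒*9025) = √(-162/11 - 1805/2) = √(-20179/22) = I*√443938/22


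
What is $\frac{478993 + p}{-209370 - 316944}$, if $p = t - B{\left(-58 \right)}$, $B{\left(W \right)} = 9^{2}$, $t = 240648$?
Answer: $- \frac{359780}{263157} \approx -1.3672$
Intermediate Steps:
$B{\left(W \right)} = 81$
$p = 240567$ ($p = 240648 - 81 = 240567$)
$\frac{478993 + p}{-209370 - 316944} = \frac{478993 + 240567}{-209370 - 316944} = \frac{719560}{-526314} = 719560 \left(- \frac{1}{526314}\right) = - \frac{359780}{263157}$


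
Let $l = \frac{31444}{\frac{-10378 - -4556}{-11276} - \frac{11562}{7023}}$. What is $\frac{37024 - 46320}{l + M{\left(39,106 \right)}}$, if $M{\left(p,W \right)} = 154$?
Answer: $\frac{119313608}{355179579} \approx 0.33592$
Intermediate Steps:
$l = - \frac{415015457752}{14914201}$ ($l = \frac{31444}{\left(-10378 + 4556\right) \left(- \frac{1}{11276}\right) - \frac{3854}{2341}} = \frac{31444}{\left(-5822\right) \left(- \frac{1}{11276}\right) - \frac{3854}{2341}} = \frac{31444}{\frac{2911}{5638} - \frac{3854}{2341}} = \frac{31444}{- \frac{14914201}{13198558}} = 31444 \left(- \frac{13198558}{14914201}\right) = - \frac{415015457752}{14914201} \approx -27827.0$)
$\frac{37024 - 46320}{l + M{\left(39,106 \right)}} = \frac{37024 - 46320}{- \frac{415015457752}{14914201} + 154} = - \frac{9296}{- \frac{412718670798}{14914201}} = \left(-9296\right) \left(- \frac{14914201}{412718670798}\right) = \frac{119313608}{355179579}$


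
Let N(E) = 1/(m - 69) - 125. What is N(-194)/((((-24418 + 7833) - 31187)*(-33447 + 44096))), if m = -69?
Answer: 13/52904232 ≈ 2.4573e-7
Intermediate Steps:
N(E) = -17251/138 (N(E) = 1/(-69 - 69) - 125 = 1/(-138) - 125 = -1/138 - 125 = -17251/138)
N(-194)/((((-24418 + 7833) - 31187)*(-33447 + 44096))) = -17251*1/((-33447 + 44096)*((-24418 + 7833) - 31187))/138 = -17251*1/(10649*(-16585 - 31187))/138 = -17251/(138*((-47772*10649))) = -17251/138/(-508724028) = -17251/138*(-1/508724028) = 13/52904232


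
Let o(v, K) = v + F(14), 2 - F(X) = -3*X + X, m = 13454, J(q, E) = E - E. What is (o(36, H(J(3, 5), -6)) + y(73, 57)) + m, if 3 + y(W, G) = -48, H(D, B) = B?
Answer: 13469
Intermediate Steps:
J(q, E) = 0
F(X) = 2 + 2*X (F(X) = 2 - (-3*X + X) = 2 - (-2)*X = 2 + 2*X)
o(v, K) = 30 + v (o(v, K) = v + (2 + 2*14) = v + (2 + 28) = v + 30 = 30 + v)
y(W, G) = -51 (y(W, G) = -3 - 48 = -51)
(o(36, H(J(3, 5), -6)) + y(73, 57)) + m = ((30 + 36) - 51) + 13454 = (66 - 51) + 13454 = 15 + 13454 = 13469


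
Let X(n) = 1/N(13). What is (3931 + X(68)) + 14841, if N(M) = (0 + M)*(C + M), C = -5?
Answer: 1952289/104 ≈ 18772.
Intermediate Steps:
N(M) = M*(-5 + M) (N(M) = (0 + M)*(-5 + M) = M*(-5 + M))
X(n) = 1/104 (X(n) = 1/(13*(-5 + 13)) = 1/(13*8) = 1/104)
(3931 + X(68)) + 14841 = (3931 + 1/104) + 14841 = 408825/104 + 14841 = 1952289/104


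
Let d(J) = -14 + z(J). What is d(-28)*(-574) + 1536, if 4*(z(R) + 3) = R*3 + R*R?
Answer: -89156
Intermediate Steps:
z(R) = -3 + R²/4 + 3*R/4 (z(R) = -3 + (R*3 + R*R)/4 = -3 + (3*R + R²)/4 = -3 + (R² + 3*R)/4 = -3 + (R²/4 + 3*R/4) = -3 + R²/4 + 3*R/4)
d(J) = -17 + J²/4 + 3*J/4 (d(J) = -14 + (-3 + J²/4 + 3*J/4) = -17 + J²/4 + 3*J/4)
d(-28)*(-574) + 1536 = (-17 + (¼)*(-28)² + (¾)*(-28))*(-574) + 1536 = (-17 + (¼)*784 - 21)*(-574) + 1536 = (-17 + 196 - 21)*(-574) + 1536 = 158*(-574) + 1536 = -90692 + 1536 = -89156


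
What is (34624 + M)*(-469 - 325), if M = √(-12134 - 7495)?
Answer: -27491456 - 2382*I*√2181 ≈ -2.7491e+7 - 1.1124e+5*I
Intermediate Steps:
M = 3*I*√2181 (M = √(-19629) = 3*I*√2181 ≈ 140.1*I)
(34624 + M)*(-469 - 325) = (34624 + 3*I*√2181)*(-469 - 325) = (34624 + 3*I*√2181)*(-794) = -27491456 - 2382*I*√2181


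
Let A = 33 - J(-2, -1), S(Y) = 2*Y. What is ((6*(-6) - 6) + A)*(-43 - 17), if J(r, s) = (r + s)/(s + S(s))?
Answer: 600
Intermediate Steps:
J(r, s) = (r + s)/(3*s) (J(r, s) = (r + s)/(s + 2*s) = (r + s)/((3*s)) = (r + s)*(1/(3*s)) = (r + s)/(3*s))
A = 32 (A = 33 - (-2 - 1)/(3*(-1)) = 33 - (-1)*(-3)/3 = 33 - 1*1 = 33 - 1 = 32)
((6*(-6) - 6) + A)*(-43 - 17) = ((6*(-6) - 6) + 32)*(-43 - 17) = ((-36 - 6) + 32)*(-60) = (-42 + 32)*(-60) = -10*(-60) = 600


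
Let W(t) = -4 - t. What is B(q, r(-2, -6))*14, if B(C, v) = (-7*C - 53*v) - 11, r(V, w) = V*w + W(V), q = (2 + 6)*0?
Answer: -7574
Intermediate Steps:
q = 0 (q = 8*0 = 0)
r(V, w) = -4 - V + V*w (r(V, w) = V*w + (-4 - V) = -4 - V + V*w)
B(C, v) = -11 - 53*v - 7*C (B(C, v) = (-53*v - 7*C) - 11 = -11 - 53*v - 7*C)
B(q, r(-2, -6))*14 = (-11 - 53*(-4 - 1*(-2) - 2*(-6)) - 7*0)*14 = (-11 - 53*(-4 + 2 + 12) + 0)*14 = (-11 - 53*10 + 0)*14 = (-11 - 530 + 0)*14 = -541*14 = -7574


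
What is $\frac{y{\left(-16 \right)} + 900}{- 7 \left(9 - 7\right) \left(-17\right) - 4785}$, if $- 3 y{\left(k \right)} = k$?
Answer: $- \frac{2716}{13641} \approx -0.19911$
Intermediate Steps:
$y{\left(k \right)} = - \frac{k}{3}$
$\frac{y{\left(-16 \right)} + 900}{- 7 \left(9 - 7\right) \left(-17\right) - 4785} = \frac{\left(- \frac{1}{3}\right) \left(-16\right) + 900}{- 7 \left(9 - 7\right) \left(-17\right) - 4785} = \frac{\frac{16}{3} + 900}{\left(-7\right) 2 \left(-17\right) - 4785} = \frac{2716}{3 \left(\left(-14\right) \left(-17\right) - 4785\right)} = \frac{2716}{3 \left(238 - 4785\right)} = \frac{2716}{3 \left(-4547\right)} = \frac{2716}{3} \left(- \frac{1}{4547}\right) = - \frac{2716}{13641}$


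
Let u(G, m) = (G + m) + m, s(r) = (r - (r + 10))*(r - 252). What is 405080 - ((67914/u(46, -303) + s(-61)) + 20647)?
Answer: 15256971/40 ≈ 3.8142e+5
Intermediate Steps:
s(r) = 2520 - 10*r (s(r) = (r - (10 + r))*(-252 + r) = (r + (-10 - r))*(-252 + r) = -10*(-252 + r) = 2520 - 10*r)
u(G, m) = G + 2*m
405080 - ((67914/u(46, -303) + s(-61)) + 20647) = 405080 - ((67914/(46 + 2*(-303)) + (2520 - 10*(-61))) + 20647) = 405080 - ((67914/(46 - 606) + (2520 + 610)) + 20647) = 405080 - ((67914/(-560) + 3130) + 20647) = 405080 - ((67914*(-1/560) + 3130) + 20647) = 405080 - ((-4851/40 + 3130) + 20647) = 405080 - (120349/40 + 20647) = 405080 - 1*946229/40 = 405080 - 946229/40 = 15256971/40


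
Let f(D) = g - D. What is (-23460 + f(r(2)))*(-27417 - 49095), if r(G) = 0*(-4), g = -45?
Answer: 1798414560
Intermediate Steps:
r(G) = 0
f(D) = -45 - D
(-23460 + f(r(2)))*(-27417 - 49095) = (-23460 + (-45 - 1*0))*(-27417 - 49095) = (-23460 + (-45 + 0))*(-76512) = (-23460 - 45)*(-76512) = -23505*(-76512) = 1798414560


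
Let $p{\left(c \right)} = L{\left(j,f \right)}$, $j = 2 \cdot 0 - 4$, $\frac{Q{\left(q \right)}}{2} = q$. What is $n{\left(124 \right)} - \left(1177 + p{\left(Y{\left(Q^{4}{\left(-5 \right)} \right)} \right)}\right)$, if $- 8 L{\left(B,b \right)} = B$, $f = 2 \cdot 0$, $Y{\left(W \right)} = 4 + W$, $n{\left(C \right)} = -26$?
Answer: $- \frac{2407}{2} \approx -1203.5$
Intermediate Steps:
$Q{\left(q \right)} = 2 q$
$f = 0$
$j = -4$ ($j = 0 - 4 = -4$)
$L{\left(B,b \right)} = - \frac{B}{8}$
$p{\left(c \right)} = \frac{1}{2}$ ($p{\left(c \right)} = \left(- \frac{1}{8}\right) \left(-4\right) = \frac{1}{2}$)
$n{\left(124 \right)} - \left(1177 + p{\left(Y{\left(Q^{4}{\left(-5 \right)} \right)} \right)}\right) = -26 - \left(1177 + \frac{1}{2}\right) = -26 - \frac{2355}{2} = - \frac{2407}{2}$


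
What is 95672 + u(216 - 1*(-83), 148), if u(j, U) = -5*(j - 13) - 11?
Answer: 94231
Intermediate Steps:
u(j, U) = 54 - 5*j (u(j, U) = -5*(-13 + j) - 11 = (65 - 5*j) - 11 = 54 - 5*j)
95672 + u(216 - 1*(-83), 148) = 95672 + (54 - 5*(216 - 1*(-83))) = 95672 + (54 - 5*(216 + 83)) = 95672 + (54 - 5*299) = 95672 + (54 - 1495) = 95672 - 1441 = 94231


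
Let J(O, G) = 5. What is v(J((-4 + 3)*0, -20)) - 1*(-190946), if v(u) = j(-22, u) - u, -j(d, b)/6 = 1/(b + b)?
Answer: 954702/5 ≈ 1.9094e+5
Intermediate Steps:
j(d, b) = -3/b (j(d, b) = -6/(b + b) = -6*1/(2*b) = -3/b)
v(u) = -u - 3/u (v(u) = -3/u - u = -u - 3/u)
v(J((-4 + 3)*0, -20)) - 1*(-190946) = (-1*5 - 3/5) - 1*(-190946) = (-5 - 3*⅕) + 190946 = (-5 - ⅗) + 190946 = -28/5 + 190946 = 954702/5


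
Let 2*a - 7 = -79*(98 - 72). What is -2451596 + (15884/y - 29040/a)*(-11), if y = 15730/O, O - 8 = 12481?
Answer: -344696550706/133055 ≈ -2.5906e+6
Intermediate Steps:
O = 12489 (O = 8 + 12481 = 12489)
a = -2047/2 (a = 7/2 + (-79*(98 - 72))/2 = 7/2 + (-79*26)/2 = 7/2 + (1/2)*(-2054) = 7/2 - 1027 = -2047/2 ≈ -1023.5)
y = 15730/12489 ≈ 1.2595
-2451596 + (15884/y - 29040/a)*(-11) = -2451596 + (15884/(15730/12489) - 29040/(-2047/2))*(-11) = -2451596 + (15884*(12489/15730) - 29040*(-2/2047))*(-11) = -2451596 + (9017058/715 + 58080/2047)*(-11) = -2451596 + (18499444926/1463605)*(-11) = -2451596 - 18499444926/133055 = -344696550706/133055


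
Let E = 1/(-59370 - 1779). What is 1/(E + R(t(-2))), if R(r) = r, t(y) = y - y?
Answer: -61149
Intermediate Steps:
t(y) = 0
E = -1/61149 (E = 1/(-61149) = -1/61149 ≈ -1.6354e-5)
1/(E + R(t(-2))) = 1/(-1/61149 + 0) = 1/(-1/61149) = -61149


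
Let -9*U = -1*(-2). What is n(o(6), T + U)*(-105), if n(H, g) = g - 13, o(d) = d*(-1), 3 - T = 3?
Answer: 4165/3 ≈ 1388.3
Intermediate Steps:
T = 0 (T = 3 - 1*3 = 3 - 3 = 0)
U = -2/9 (U = -(-1)*(-2)/9 = -⅑*2 = -2/9 ≈ -0.22222)
o(d) = -d
n(H, g) = -13 + g
n(o(6), T + U)*(-105) = (-13 + (0 - 2/9))*(-105) = (-13 - 2/9)*(-105) = -119/9*(-105) = 4165/3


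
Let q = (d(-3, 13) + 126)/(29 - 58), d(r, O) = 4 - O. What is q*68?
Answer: -7956/29 ≈ -274.34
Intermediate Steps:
q = -117/29 (q = ((4 - 1*13) + 126)/(29 - 58) = ((4 - 13) + 126)/(-29) = (-9 + 126)*(-1/29) = 117*(-1/29) = -117/29 ≈ -4.0345)
q*68 = -117/29*68 = -7956/29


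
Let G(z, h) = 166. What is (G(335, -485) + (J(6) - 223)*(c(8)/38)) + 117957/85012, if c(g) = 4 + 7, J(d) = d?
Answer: 168907209/1615228 ≈ 104.57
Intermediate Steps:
c(g) = 11
(G(335, -485) + (J(6) - 223)*(c(8)/38)) + 117957/85012 = (166 + (6 - 223)*(11/38)) + 117957/85012 = (166 - 2387/38) + 117957*(1/85012) = (166 - 217*11/38) + 117957/85012 = (166 - 2387/38) + 117957/85012 = 3921/38 + 117957/85012 = 168907209/1615228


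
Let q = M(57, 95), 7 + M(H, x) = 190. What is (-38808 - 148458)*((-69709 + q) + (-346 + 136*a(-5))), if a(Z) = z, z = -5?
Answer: 13211990832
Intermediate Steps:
a(Z) = -5
M(H, x) = 183 (M(H, x) = -7 + 190 = 183)
q = 183
(-38808 - 148458)*((-69709 + q) + (-346 + 136*a(-5))) = (-38808 - 148458)*((-69709 + 183) + (-346 + 136*(-5))) = -187266*(-69526 + (-346 - 680)) = -187266*(-69526 - 1026) = -187266*(-70552) = 13211990832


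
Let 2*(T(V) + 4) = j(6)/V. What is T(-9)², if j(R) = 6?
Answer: 169/9 ≈ 18.778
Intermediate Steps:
T(V) = -4 + 3/V (T(V) = -4 + (6/V)/2 = -4 + 3/V)
T(-9)² = (-4 + 3/(-9))² = (-4 + 3*(-⅑))² = (-4 - ⅓)² = (-13/3)² = 169/9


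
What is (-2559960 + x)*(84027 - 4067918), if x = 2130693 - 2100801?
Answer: 10079515134588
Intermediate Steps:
x = 29892
(-2559960 + x)*(84027 - 4067918) = (-2559960 + 29892)*(84027 - 4067918) = -2530068*(-3983891) = 10079515134588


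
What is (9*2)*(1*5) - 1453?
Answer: -1363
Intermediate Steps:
(9*2)*(1*5) - 1453 = 18*5 - 1453 = 90 - 1453 = -1363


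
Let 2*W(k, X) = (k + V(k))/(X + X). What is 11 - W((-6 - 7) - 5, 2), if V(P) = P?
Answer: 31/2 ≈ 15.500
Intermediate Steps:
W(k, X) = k/(2*X) (W(k, X) = ((k + k)/(X + X))/2 = ((2*k)/((2*X)))/2 = ((2*k)*(1/(2*X)))/2 = (k/X)/2 = k/(2*X))
11 - W((-6 - 7) - 5, 2) = 11 - ((-6 - 7) - 5)/(2*2) = 11 - (-13 - 5)/(2*2) = 11 - (-18)/(2*2) = 11 - 1*(-9/2) = 11 + 9/2 = 31/2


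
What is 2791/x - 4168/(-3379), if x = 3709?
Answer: 24889901/12532711 ≈ 1.9860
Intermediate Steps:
2791/x - 4168/(-3379) = 2791/3709 - 4168/(-3379) = 2791*(1/3709) - 4168*(-1/3379) = 2791/3709 + 4168/3379 = 24889901/12532711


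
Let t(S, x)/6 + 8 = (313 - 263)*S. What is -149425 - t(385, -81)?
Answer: -264877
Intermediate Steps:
t(S, x) = -48 + 300*S (t(S, x) = -48 + 6*((313 - 263)*S) = -48 + 6*(50*S) = -48 + 300*S)
-149425 - t(385, -81) = -149425 - (-48 + 300*385) = -149425 - (-48 + 115500) = -149425 - 1*115452 = -149425 - 115452 = -264877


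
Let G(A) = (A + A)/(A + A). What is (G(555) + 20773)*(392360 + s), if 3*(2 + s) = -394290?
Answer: 5420518272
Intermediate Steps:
s = -131432 (s = -2 + (⅓)*(-394290) = -2 - 131430 = -131432)
G(A) = 1 (G(A) = (2*A)/((2*A)) = (2*A)*(1/(2*A)) = 1)
(G(555) + 20773)*(392360 + s) = (1 + 20773)*(392360 - 131432) = 20774*260928 = 5420518272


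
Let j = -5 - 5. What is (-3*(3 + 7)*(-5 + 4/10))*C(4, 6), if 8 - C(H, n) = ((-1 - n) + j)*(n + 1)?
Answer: 17526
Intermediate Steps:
j = -10
C(H, n) = 8 - (1 + n)*(-11 - n) (C(H, n) = 8 - ((-1 - n) - 10)*(n + 1) = 8 - (-11 - n)*(1 + n) = 8 - (1 + n)*(-11 - n))
(-3*(3 + 7)*(-5 + 4/10))*C(4, 6) = (-3*(3 + 7)*(-5 + 4/10))*(19 + 6² + 12*6) = (-30*(-5 + 4*(⅒)))*(19 + 36 + 72) = -30*(-5 + ⅖)*127 = -30*(-23)/5*127 = -3*(-46)*127 = 138*127 = 17526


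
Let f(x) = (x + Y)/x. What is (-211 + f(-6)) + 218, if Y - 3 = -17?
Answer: 31/3 ≈ 10.333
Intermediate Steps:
Y = -14 (Y = 3 - 17 = -14)
f(x) = (-14 + x)/x (f(x) = (x - 14)/x = (-14 + x)/x)
(-211 + f(-6)) + 218 = (-211 + (-14 - 6)/(-6)) + 218 = (-211 - 1/6*(-20)) + 218 = (-211 + 10/3) + 218 = -623/3 + 218 = 31/3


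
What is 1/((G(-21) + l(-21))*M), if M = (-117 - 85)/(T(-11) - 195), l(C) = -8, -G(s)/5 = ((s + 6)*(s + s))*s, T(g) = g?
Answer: 103/6680342 ≈ 1.5418e-5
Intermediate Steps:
G(s) = -10*s²*(6 + s) (G(s) = -5*(s + 6)*(s + s)*s = -5*(6 + s)*(2*s)*s = -5*2*s*(6 + s)*s = -10*s²*(6 + s))
M = 101/103 (M = (-117 - 85)/(-11 - 195) = -202/(-206) = -202*(-1/206) = 101/103 ≈ 0.98058)
1/((G(-21) + l(-21))*M) = 1/((10*(-21)²*(-6 - 1*(-21)) - 8)*(101/103)) = 1/((10*441*(-6 + 21) - 8)*(101/103)) = 1/((10*441*15 - 8)*(101/103)) = 1/((66150 - 8)*(101/103)) = 1/(66142*(101/103)) = 1/(6680342/103) = 103/6680342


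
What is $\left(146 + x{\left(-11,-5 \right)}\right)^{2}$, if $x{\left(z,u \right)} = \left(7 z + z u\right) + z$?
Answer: $12769$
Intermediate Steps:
$x{\left(z,u \right)} = 8 z + u z$ ($x{\left(z,u \right)} = \left(7 z + u z\right) + z = 8 z + u z$)
$\left(146 + x{\left(-11,-5 \right)}\right)^{2} = \left(146 - 11 \left(8 - 5\right)\right)^{2} = \left(146 - 33\right)^{2} = 113^{2} = 12769$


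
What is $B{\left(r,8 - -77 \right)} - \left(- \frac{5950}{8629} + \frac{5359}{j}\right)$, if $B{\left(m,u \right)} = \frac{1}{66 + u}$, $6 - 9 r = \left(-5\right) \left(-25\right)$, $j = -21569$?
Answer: $\frac{26547451412}{28103954051} \approx 0.94462$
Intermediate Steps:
$r = - \frac{119}{9}$ ($r = \frac{2}{3} - \frac{\left(-5\right) \left(-25\right)}{9} = \frac{2}{3} - \frac{125}{9} = - \frac{119}{9} \approx -13.222$)
$B{\left(r,8 - -77 \right)} - \left(- \frac{5950}{8629} + \frac{5359}{j}\right) = \frac{1}{66 + \left(8 - -77\right)} - \left(- \frac{5950}{8629} - \frac{5359}{21569}\right) = \frac{1}{66 + \left(8 + 77\right)} - - \frac{174578361}{186118901} = \frac{1}{66 + 85} + \left(\frac{5950}{8629} + \frac{5359}{21569}\right) = \frac{1}{151} + \frac{174578361}{186118901} = \frac{26547451412}{28103954051}$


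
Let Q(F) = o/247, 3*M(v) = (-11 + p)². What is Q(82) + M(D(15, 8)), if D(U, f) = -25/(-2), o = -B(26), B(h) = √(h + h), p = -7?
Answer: 108 - 2*√13/247 ≈ 107.97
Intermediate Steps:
B(h) = √2*√h (B(h) = √(2*h) = √2*√h)
o = -2*√13 (o = -√2*√26 = -2*√13 ≈ -7.2111)
D(U, f) = 25/2 (D(U, f) = -25*(-½) = 25/2)
M(v) = 108 (M(v) = (-11 - 7)²/3 = (⅓)*(-18)² = (⅓)*324 = 108)
Q(F) = -2*√13/247
Q(82) + M(D(15, 8)) = -2*√13/247 + 108 = 108 - 2*√13/247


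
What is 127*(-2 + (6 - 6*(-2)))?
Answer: 2032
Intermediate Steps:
127*(-2 + (6 - 6*(-2))) = 127*(-2 + (6 + 12)) = 127*(-2 + 18) = 127*16 = 2032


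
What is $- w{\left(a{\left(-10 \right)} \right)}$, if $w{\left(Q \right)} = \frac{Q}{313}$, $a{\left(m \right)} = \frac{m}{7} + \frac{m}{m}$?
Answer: $\frac{3}{2191} \approx 0.0013692$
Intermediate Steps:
$a{\left(m \right)} = 1 + \frac{m}{7}$ ($a{\left(m \right)} = m \frac{1}{7} + 1 = \frac{m}{7} + 1 = 1 + \frac{m}{7}$)
$w{\left(Q \right)} = \frac{Q}{313}$ ($w{\left(Q \right)} = Q \frac{1}{313} = \frac{Q}{313}$)
$- w{\left(a{\left(-10 \right)} \right)} = - \frac{1 + \frac{1}{7} \left(-10\right)}{313} = - \frac{1 - \frac{10}{7}}{313} = - \frac{-3}{313 \cdot 7} = \left(-1\right) \left(- \frac{3}{2191}\right) = \frac{3}{2191}$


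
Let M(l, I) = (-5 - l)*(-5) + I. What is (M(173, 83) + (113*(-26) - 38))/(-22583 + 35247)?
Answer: -2003/12664 ≈ -0.15816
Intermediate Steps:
M(l, I) = 25 + I + 5*l (M(l, I) = (25 + 5*l) + I = 25 + I + 5*l)
(M(173, 83) + (113*(-26) - 38))/(-22583 + 35247) = ((25 + 83 + 5*173) + (113*(-26) - 38))/(-22583 + 35247) = ((25 + 83 + 865) + (-2938 - 38))/12664 = (973 - 2976)*(1/12664) = -2003*1/12664 = -2003/12664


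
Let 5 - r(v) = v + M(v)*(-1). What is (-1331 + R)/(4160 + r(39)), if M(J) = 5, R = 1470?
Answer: 139/4131 ≈ 0.033648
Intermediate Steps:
r(v) = 10 - v (r(v) = 5 - (v + 5*(-1)) = 5 - (v - 5) = 5 - (-5 + v) = 5 + (5 - v) = 10 - v)
(-1331 + R)/(4160 + r(39)) = (-1331 + 1470)/(4160 + (10 - 1*39)) = 139/(4160 + (10 - 39)) = 139/(4160 - 29) = 139/4131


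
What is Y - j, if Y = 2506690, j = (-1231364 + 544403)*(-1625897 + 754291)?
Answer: -598756822676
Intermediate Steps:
j = 598759329366 (j = -686961*(-871606) = 598759329366)
Y - j = 2506690 - 1*598759329366 = 2506690 - 598759329366 = -598756822676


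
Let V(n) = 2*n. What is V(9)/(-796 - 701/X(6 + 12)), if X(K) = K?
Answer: -324/15029 ≈ -0.021558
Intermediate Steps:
V(9)/(-796 - 701/X(6 + 12)) = (2*9)/(-796 - 701/(6 + 12)) = 18/(-796 - 701/18) = 18/(-15029/18) = -18/15029*18 = -324/15029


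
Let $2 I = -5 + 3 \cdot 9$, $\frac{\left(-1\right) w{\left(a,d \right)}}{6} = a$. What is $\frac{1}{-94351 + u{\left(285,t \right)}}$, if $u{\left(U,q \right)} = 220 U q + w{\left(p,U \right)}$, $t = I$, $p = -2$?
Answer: $\frac{1}{595361} \approx 1.6797 \cdot 10^{-6}$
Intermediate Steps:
$w{\left(a,d \right)} = - 6 a$
$I = 11$ ($I = \frac{-5 + 3 \cdot 9}{2} = \frac{-5 + 27}{2} = \frac{1}{2} \cdot 22 = 11$)
$t = 11$
$u{\left(U,q \right)} = 12 + 220 U q$ ($u{\left(U,q \right)} = 220 U q - -12 = 220 U q + 12 = 12 + 220 U q$)
$\frac{1}{-94351 + u{\left(285,t \right)}} = \frac{1}{-94351 + \left(12 + 220 \cdot 285 \cdot 11\right)} = \frac{1}{-94351 + \left(12 + 689700\right)} = \frac{1}{-94351 + 689712} = \frac{1}{595361}$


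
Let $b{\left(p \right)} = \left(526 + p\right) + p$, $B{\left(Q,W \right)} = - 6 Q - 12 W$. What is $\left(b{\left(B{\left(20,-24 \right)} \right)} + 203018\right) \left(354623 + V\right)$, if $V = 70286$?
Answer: $86630446920$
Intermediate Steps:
$B{\left(Q,W \right)} = - 12 W - 6 Q$
$b{\left(p \right)} = 526 + 2 p$
$\left(b{\left(B{\left(20,-24 \right)} \right)} + 203018\right) \left(354623 + V\right) = \left(\left(526 + 2 \left(\left(-12\right) \left(-24\right) - 120\right)\right) + 203018\right) \left(354623 + 70286\right) = \left(\left(526 + 2 \left(288 - 120\right)\right) + 203018\right) 424909 = \left(\left(526 + 2 \cdot 168\right) + 203018\right) 424909 = \left(\left(526 + 336\right) + 203018\right) 424909 = \left(862 + 203018\right) 424909 = 203880 \cdot 424909 = 86630446920$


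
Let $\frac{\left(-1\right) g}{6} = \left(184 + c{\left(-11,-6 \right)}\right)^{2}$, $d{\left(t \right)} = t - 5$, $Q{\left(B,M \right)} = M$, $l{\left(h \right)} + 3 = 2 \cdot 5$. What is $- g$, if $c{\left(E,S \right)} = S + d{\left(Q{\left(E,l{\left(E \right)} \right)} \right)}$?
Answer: $194400$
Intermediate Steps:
$l{\left(h \right)} = 7$ ($l{\left(h \right)} = -3 + 2 \cdot 5 = -3 + 10 = 7$)
$d{\left(t \right)} = -5 + t$ ($d{\left(t \right)} = t - 5 = -5 + t$)
$c{\left(E,S \right)} = 2 + S$ ($c{\left(E,S \right)} = S + \left(-5 + 7\right) = S + 2 = 2 + S$)
$g = -194400$ ($g = - 6 \left(184 + \left(2 - 6\right)\right)^{2} = - 6 \left(184 - 4\right)^{2} = - 6 \cdot 180^{2} = \left(-6\right) 32400 = -194400$)
$- g = \left(-1\right) \left(-194400\right) = 194400$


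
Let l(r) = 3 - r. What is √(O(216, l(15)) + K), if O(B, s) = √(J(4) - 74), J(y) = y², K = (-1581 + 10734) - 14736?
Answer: √(-5583 + I*√58) ≈ 0.051 + 74.719*I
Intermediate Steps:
K = -5583 (K = 9153 - 14736 = -5583)
O(B, s) = I*√58 (O(B, s) = √(4² - 74) = √(16 - 74) = √(-58) = I*√58)
√(O(216, l(15)) + K) = √(I*√58 - 5583) = √(-5583 + I*√58)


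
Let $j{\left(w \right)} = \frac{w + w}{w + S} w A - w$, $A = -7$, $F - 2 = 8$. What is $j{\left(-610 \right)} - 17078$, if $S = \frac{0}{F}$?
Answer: $-7928$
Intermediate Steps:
$F = 10$ ($F = 2 + 8 = 10$)
$S = 0$ ($S = \frac{0}{10} = 0 \cdot \frac{1}{10} = 0$)
$j{\left(w \right)} = - 15 w$ ($j{\left(w \right)} = \frac{w + w}{w + 0} w \left(-7\right) - w = \frac{2 w}{w} w \left(-7\right) - w = 2 w \left(-7\right) - w = - 14 w - w = - 15 w$)
$j{\left(-610 \right)} - 17078 = \left(-15\right) \left(-610\right) - 17078 = 9150 - 17078 = -7928$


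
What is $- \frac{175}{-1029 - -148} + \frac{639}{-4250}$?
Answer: $\frac{180791}{3744250} \approx 0.048285$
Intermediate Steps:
$- \frac{175}{-1029 - -148} + \frac{639}{-4250} = - \frac{175}{-1029 + 148} + 639 \left(- \frac{1}{4250}\right) = - \frac{175}{-881} - \frac{639}{4250} = \left(-175\right) \left(- \frac{1}{881}\right) - \frac{639}{4250} = \frac{175}{881} - \frac{639}{4250} = \frac{180791}{3744250}$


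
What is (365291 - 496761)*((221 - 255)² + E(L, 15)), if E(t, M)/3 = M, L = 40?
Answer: -157895470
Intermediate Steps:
E(t, M) = 3*M
(365291 - 496761)*((221 - 255)² + E(L, 15)) = (365291 - 496761)*((221 - 255)² + 3*15) = -131470*((-34)² + 45) = -131470*(1156 + 45) = -131470*1201 = -157895470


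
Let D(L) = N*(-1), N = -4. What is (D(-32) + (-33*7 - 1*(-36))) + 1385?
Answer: 1194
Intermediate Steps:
D(L) = 4 (D(L) = -4*(-1) = 4)
(D(-32) + (-33*7 - 1*(-36))) + 1385 = (4 + (-33*7 - 1*(-36))) + 1385 = (4 + (-231 + 36)) + 1385 = (4 - 195) + 1385 = -191 + 1385 = 1194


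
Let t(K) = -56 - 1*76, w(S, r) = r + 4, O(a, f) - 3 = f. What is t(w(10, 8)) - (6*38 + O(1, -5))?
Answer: -358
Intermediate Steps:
O(a, f) = 3 + f
w(S, r) = 4 + r
t(K) = -132 (t(K) = -56 - 76 = -132)
t(w(10, 8)) - (6*38 + O(1, -5)) = -132 - (6*38 + (3 - 5)) = -132 - (228 - 2) = -132 - 1*226 = -132 - 226 = -358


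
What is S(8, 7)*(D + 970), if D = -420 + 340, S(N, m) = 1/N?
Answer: 445/4 ≈ 111.25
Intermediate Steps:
D = -80
S(8, 7)*(D + 970) = (-80 + 970)/8 = (1/8)*890 = 445/4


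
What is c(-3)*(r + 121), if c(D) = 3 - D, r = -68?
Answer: 318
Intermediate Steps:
c(-3)*(r + 121) = (3 - 1*(-3))*(-68 + 121) = (3 + 3)*53 = 6*53 = 318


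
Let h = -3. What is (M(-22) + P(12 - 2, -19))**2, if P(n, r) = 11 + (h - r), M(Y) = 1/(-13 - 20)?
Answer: 792100/1089 ≈ 727.36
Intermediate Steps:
M(Y) = -1/33 (M(Y) = 1/(-33) = -1/33)
P(n, r) = 8 - r (P(n, r) = 11 + (-3 - r) = 8 - r)
(M(-22) + P(12 - 2, -19))**2 = (-1/33 + (8 - 1*(-19)))**2 = (-1/33 + (8 + 19))**2 = (-1/33 + 27)**2 = (890/33)**2 = 792100/1089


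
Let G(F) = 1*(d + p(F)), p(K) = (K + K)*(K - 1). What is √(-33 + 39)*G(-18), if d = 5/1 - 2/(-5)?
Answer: 3447*√6/5 ≈ 1688.7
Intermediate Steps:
p(K) = 2*K*(-1 + K) (p(K) = (2*K)*(-1 + K) = 2*K*(-1 + K))
d = 27/5 (d = 5*1 - 2*(-⅕) = 5 + ⅖ = 27/5 ≈ 5.4000)
G(F) = 27/5 + 2*F*(-1 + F) (G(F) = 1*(27/5 + 2*F*(-1 + F)) = 27/5 + 2*F*(-1 + F))
√(-33 + 39)*G(-18) = √(-33 + 39)*(27/5 + 2*(-18)*(-1 - 18)) = √6*(27/5 + 2*(-18)*(-19)) = √6*(27/5 + 684) = √6*(3447/5) = 3447*√6/5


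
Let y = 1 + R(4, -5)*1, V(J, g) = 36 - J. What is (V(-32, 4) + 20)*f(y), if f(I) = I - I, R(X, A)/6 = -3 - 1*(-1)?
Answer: 0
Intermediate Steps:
R(X, A) = -12 (R(X, A) = 6*(-3 - 1*(-1)) = 6*(-3 + 1) = 6*(-2) = -12)
y = -11 (y = 1 - 12*1 = 1 - 12 = -11)
f(I) = 0
(V(-32, 4) + 20)*f(y) = ((36 - 1*(-32)) + 20)*0 = ((36 + 32) + 20)*0 = (68 + 20)*0 = 88*0 = 0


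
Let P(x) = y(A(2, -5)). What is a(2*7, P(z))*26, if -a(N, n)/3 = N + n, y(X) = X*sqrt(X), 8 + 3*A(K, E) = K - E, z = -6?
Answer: -1092 + 26*I*sqrt(3)/3 ≈ -1092.0 + 15.011*I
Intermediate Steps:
A(K, E) = -8/3 - E/3 + K/3 (A(K, E) = -8/3 + (K - E)/3 = -8/3 + (-E/3 + K/3) = -8/3 - E/3 + K/3)
y(X) = X**(3/2)
P(x) = -I*sqrt(3)/9 (P(x) = (-8/3 - 1/3*(-5) + (1/3)*2)**(3/2) = (-8/3 + 5/3 + 2/3)**(3/2) = (-1/3)**(3/2) = -I*sqrt(3)/9)
a(N, n) = -3*N - 3*n (a(N, n) = -3*(N + n) = -3*N - 3*n)
a(2*7, P(z))*26 = (-6*7 - (-1)*I*sqrt(3)/3)*26 = (-3*14 + I*sqrt(3)/3)*26 = (-42 + I*sqrt(3)/3)*26 = -1092 + 26*I*sqrt(3)/3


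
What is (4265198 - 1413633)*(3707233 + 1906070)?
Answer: 16006698369195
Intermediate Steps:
(4265198 - 1413633)*(3707233 + 1906070) = 2851565*5613303 = 16006698369195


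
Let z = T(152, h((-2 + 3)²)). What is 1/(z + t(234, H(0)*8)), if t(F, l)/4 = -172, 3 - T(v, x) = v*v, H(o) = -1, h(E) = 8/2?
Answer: -1/23789 ≈ -4.2036e-5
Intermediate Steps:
h(E) = 4 (h(E) = 8*(½) = 4)
T(v, x) = 3 - v² (T(v, x) = 3 - v*v = 3 - v²)
z = -23101 (z = 3 - 1*152² = 3 - 1*23104 = 3 - 23104 = -23101)
t(F, l) = -688 (t(F, l) = 4*(-172) = -688)
1/(z + t(234, H(0)*8)) = 1/(-23101 - 688) = 1/(-23789) = -1/23789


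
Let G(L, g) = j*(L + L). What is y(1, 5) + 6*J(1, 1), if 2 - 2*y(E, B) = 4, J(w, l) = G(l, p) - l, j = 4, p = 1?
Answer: 41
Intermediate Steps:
G(L, g) = 8*L (G(L, g) = 4*(L + L) = 4*(2*L) = 8*L)
J(w, l) = 7*l (J(w, l) = 8*l - l = 7*l)
y(E, B) = -1 (y(E, B) = 1 - ½*4 = 1 - 2 = -1)
y(1, 5) + 6*J(1, 1) = -1 + 6*(7*1) = -1 + 6*7 = -1 + 42 = 41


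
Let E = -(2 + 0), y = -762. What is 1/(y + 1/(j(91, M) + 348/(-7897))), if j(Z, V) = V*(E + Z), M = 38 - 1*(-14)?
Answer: -36546968/27848781719 ≈ -0.0013123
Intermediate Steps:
M = 52 (M = 38 + 14 = 52)
E = -2 (E = -1*2 = -2)
j(Z, V) = V*(-2 + Z)
1/(y + 1/(j(91, M) + 348/(-7897))) = 1/(-762 + 1/(52*(-2 + 91) + 348/(-7897))) = 1/(-762 + 1/(52*89 + 348*(-1/7897))) = 1/(-762 + 1/(4628 - 348/7897)) = 1/(-762 + 1/(36546968/7897)) = 1/(-762 + 7897/36546968) = 1/(-27848781719/36546968) = -36546968/27848781719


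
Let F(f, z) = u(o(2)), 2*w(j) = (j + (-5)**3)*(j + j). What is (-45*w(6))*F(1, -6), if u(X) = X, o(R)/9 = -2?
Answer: -578340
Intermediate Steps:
o(R) = -18 (o(R) = 9*(-2) = -18)
w(j) = j*(-125 + j) (w(j) = ((j + (-5)**3)*(j + j))/2 = ((j - 125)*(2*j))/2 = ((-125 + j)*(2*j))/2 = (2*j*(-125 + j))/2 = j*(-125 + j))
F(f, z) = -18
(-45*w(6))*F(1, -6) = -270*(-125 + 6)*(-18) = -270*(-119)*(-18) = -45*(-714)*(-18) = 32130*(-18) = -578340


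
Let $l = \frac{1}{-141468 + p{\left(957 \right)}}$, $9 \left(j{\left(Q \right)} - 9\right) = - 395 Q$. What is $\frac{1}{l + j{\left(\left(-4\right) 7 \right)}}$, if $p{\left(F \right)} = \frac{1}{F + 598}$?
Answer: $\frac{1979844651}{2450827681204} \approx 0.00080783$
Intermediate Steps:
$p{\left(F \right)} = \frac{1}{598 + F}$
$j{\left(Q \right)} = 9 - \frac{395 Q}{9}$ ($j{\left(Q \right)} = 9 + \frac{\left(-395\right) Q}{9} = 9 - \frac{395 Q}{9}$)
$l = - \frac{1555}{219982739}$ ($l = \frac{1}{-141468 + \frac{1}{598 + 957}} = \frac{1}{-141468 + \frac{1}{1555}} = \frac{1}{- \frac{219982739}{1555}} = - \frac{1555}{219982739} \approx -7.0687 \cdot 10^{-6}$)
$\frac{1}{l + j{\left(\left(-4\right) 7 \right)}} = \frac{1}{- \frac{1555}{219982739} - \left(-9 + \frac{395 \left(\left(-4\right) 7\right)}{9}\right)} = \frac{1}{- \frac{1555}{219982739} + \left(9 - - \frac{11060}{9}\right)} = \frac{1}{- \frac{1555}{219982739} + \left(9 + \frac{11060}{9}\right)} = \frac{1}{- \frac{1555}{219982739} + \frac{11141}{9}} = \frac{1}{\frac{2450827681204}{1979844651}} = \frac{1979844651}{2450827681204}$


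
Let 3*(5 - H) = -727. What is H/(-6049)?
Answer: -742/18147 ≈ -0.040888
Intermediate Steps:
H = 742/3 (H = 5 - ⅓*(-727) = 5 + 727/3 = 742/3 ≈ 247.33)
H/(-6049) = (742/3)/(-6049) = (742/3)*(-1/6049) = -742/18147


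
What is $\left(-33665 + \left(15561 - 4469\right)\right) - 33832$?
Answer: $-56405$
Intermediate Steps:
$\left(-33665 + \left(15561 - 4469\right)\right) - 33832 = \left(-33665 + 11092\right) - 33832 = -22573 - 33832 = -56405$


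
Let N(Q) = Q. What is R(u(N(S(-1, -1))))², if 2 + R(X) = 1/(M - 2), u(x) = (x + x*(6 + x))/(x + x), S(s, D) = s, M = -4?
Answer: 169/36 ≈ 4.6944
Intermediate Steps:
u(x) = (x + x*(6 + x))/(2*x) (u(x) = (x + x*(6 + x))/((2*x)) = (x + x*(6 + x))*(1/(2*x)) = (x + x*(6 + x))/(2*x))
R(X) = -13/6 (R(X) = -2 + 1/(-4 - 2) = -2 + 1/(-6) = -2 - ⅙ = -13/6)
R(u(N(S(-1, -1))))² = (-13/6)² = 169/36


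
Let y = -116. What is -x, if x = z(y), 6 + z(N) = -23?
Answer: 29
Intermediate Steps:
z(N) = -29 (z(N) = -6 - 23 = -29)
x = -29
-x = -1*(-29) = 29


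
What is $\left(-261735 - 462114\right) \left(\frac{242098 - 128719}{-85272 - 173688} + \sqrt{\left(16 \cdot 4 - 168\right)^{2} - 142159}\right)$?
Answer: $\frac{27356425257}{86320} - 723849 i \sqrt{131343} \approx 3.1692 \cdot 10^{5} - 2.6233 \cdot 10^{8} i$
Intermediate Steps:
$\left(-261735 - 462114\right) \left(\frac{242098 - 128719}{-85272 - 173688} + \sqrt{\left(16 \cdot 4 - 168\right)^{2} - 142159}\right) = - 723849 \left(\frac{113379}{-258960} + \sqrt{\left(64 - 168\right)^{2} - 142159}\right) = - 723849 \left(113379 \left(- \frac{1}{258960}\right) + \sqrt{\left(-104\right)^{2} - 142159}\right) = - 723849 \left(- \frac{37793}{86320} + \sqrt{10816 - 142159}\right) = - 723849 \left(- \frac{37793}{86320} + \sqrt{-131343}\right) = - 723849 \left(- \frac{37793}{86320} + i \sqrt{131343}\right) = \frac{27356425257}{86320} - 723849 i \sqrt{131343}$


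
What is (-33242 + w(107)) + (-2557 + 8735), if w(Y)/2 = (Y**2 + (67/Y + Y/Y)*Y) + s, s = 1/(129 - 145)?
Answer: -30545/8 ≈ -3818.1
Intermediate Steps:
s = -1/16 (s = 1/(-16) = -1/16 ≈ -0.062500)
w(Y) = -1/8 + 2*Y**2 + 2*Y*(1 + 67/Y) (w(Y) = 2*((Y**2 + (67/Y + Y/Y)*Y) - 1/16) = 2*((Y**2 + (67/Y + 1)*Y) - 1/16) = 2*((Y**2 + (1 + 67/Y)*Y) - 1/16) = 2*((Y**2 + Y*(1 + 67/Y)) - 1/16) = 2*(-1/16 + Y**2 + Y*(1 + 67/Y)) = -1/8 + 2*Y**2 + 2*Y*(1 + 67/Y))
(-33242 + w(107)) + (-2557 + 8735) = (-33242 + (1071/8 + 2*107 + 2*107**2)) + (-2557 + 8735) = (-33242 + (1071/8 + 214 + 2*11449)) + 6178 = (-33242 + (1071/8 + 214 + 22898)) + 6178 = (-33242 + 185967/8) + 6178 = -79969/8 + 6178 = -30545/8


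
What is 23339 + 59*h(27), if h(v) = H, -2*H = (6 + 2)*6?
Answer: 21923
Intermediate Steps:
H = -24 (H = -(6 + 2)*6/2 = -4*6 = -1/2*48 = -24)
h(v) = -24
23339 + 59*h(27) = 23339 + 59*(-24) = 23339 - 1416 = 21923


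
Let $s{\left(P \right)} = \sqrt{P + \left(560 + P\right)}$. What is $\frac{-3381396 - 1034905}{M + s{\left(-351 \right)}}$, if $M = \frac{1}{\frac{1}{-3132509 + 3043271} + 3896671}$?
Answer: $- \frac{68520743407442414414343}{8585102489651523676926761} + \frac{534005587466908395514141616509 i \sqrt{142}}{17170204979303047353853522} \approx -0.0079814 + 3.7061 \cdot 10^{5} i$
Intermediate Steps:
$s{\left(P \right)} = \sqrt{560 + 2 P}$
$M = \frac{89238}{347731126697}$ ($M = \frac{1}{\frac{1}{-89238} + 3896671} = \frac{1}{- \frac{1}{89238} + 3896671} = \frac{1}{\frac{347731126697}{89238}} = \frac{89238}{347731126697} \approx 2.5663 \cdot 10^{-7}$)
$\frac{-3381396 - 1034905}{M + s{\left(-351 \right)}} = \frac{-3381396 - 1034905}{\frac{89238}{347731126697} + \sqrt{560 + 2 \left(-351\right)}} = - \frac{4416301}{\frac{89238}{347731126697} + \sqrt{560 - 702}} = - \frac{4416301}{\frac{89238}{347731126697} + \sqrt{-142}} = - \frac{4416301}{\frac{89238}{347731126697} + i \sqrt{142}}$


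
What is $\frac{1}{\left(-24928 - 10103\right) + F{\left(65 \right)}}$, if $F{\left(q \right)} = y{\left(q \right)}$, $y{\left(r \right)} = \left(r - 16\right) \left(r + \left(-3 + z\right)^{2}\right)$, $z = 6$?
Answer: $- \frac{1}{31405} \approx -3.1842 \cdot 10^{-5}$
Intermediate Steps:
$y{\left(r \right)} = \left(-16 + r\right) \left(9 + r\right)$ ($y{\left(r \right)} = \left(r - 16\right) \left(r + \left(-3 + 6\right)^{2}\right) = \left(-16 + r\right) \left(r + 3^{2}\right) = \left(-16 + r\right) \left(r + 9\right) = \left(-16 + r\right) \left(9 + r\right)$)
$F{\left(q \right)} = -144 + q^{2} - 7 q$
$\frac{1}{\left(-24928 - 10103\right) + F{\left(65 \right)}} = \frac{1}{\left(-24928 - 10103\right) - \left(599 - 4225\right)} = \frac{1}{-35031 - -3626} = \frac{1}{-35031 + 3626} = \frac{1}{-31405} = - \frac{1}{31405}$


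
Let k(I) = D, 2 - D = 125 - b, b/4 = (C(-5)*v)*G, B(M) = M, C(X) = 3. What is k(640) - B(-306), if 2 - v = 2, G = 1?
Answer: 183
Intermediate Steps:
v = 0 (v = 2 - 1*2 = 2 - 2 = 0)
b = 0 (b = 4*((3*0)*1) = 4*(0*1) = 4*0 = 0)
D = -123 (D = 2 - (125 - 1*0) = 2 - (125 + 0) = 2 - 1*125 = 2 - 125 = -123)
k(I) = -123
k(640) - B(-306) = -123 - 1*(-306) = -123 + 306 = 183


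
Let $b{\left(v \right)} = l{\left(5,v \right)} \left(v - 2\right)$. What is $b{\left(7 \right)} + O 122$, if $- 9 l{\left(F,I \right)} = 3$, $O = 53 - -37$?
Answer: $\frac{32935}{3} \approx 10978.0$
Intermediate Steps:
$O = 90$ ($O = 53 + 37 = 90$)
$l{\left(F,I \right)} = - \frac{1}{3}$ ($l{\left(F,I \right)} = \left(- \frac{1}{9}\right) 3 = - \frac{1}{3}$)
$b{\left(v \right)} = \frac{2}{3} - \frac{v}{3}$ ($b{\left(v \right)} = - \frac{v - 2}{3} = - \frac{-2 + v}{3} = \frac{2}{3} - \frac{v}{3}$)
$b{\left(7 \right)} + O 122 = \left(\frac{2}{3} - \frac{7}{3}\right) + 90 \cdot 122 = \left(\frac{2}{3} - \frac{7}{3}\right) + 10980 = - \frac{5}{3} + 10980 = \frac{32935}{3}$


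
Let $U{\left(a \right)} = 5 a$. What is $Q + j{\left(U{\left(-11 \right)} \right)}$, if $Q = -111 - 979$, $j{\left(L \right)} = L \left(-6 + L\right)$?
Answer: $2265$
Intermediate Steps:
$Q = -1090$ ($Q = -111 - 979 = -1090$)
$Q + j{\left(U{\left(-11 \right)} \right)} = -1090 + 5 \left(-11\right) \left(-6 + 5 \left(-11\right)\right) = -1090 - 55 \left(-6 - 55\right) = -1090 - -3355 = -1090 + 3355 = 2265$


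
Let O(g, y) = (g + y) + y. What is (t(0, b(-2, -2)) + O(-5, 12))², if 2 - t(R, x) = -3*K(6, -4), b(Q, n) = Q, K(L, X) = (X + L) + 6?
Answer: 2025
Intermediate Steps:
K(L, X) = 6 + L + X (K(L, X) = (L + X) + 6 = 6 + L + X)
t(R, x) = 26 (t(R, x) = 2 - (-3)*(6 + 6 - 4) = 2 - (-3)*8 = 2 - 1*(-24) = 2 + 24 = 26)
O(g, y) = g + 2*y
(t(0, b(-2, -2)) + O(-5, 12))² = (26 + (-5 + 2*12))² = (26 + (-5 + 24))² = (26 + 19)² = 45² = 2025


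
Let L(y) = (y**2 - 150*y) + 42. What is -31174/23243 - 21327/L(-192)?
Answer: -77091585/46278926 ≈ -1.6658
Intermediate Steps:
L(y) = 42 + y**2 - 150*y
-31174/23243 - 21327/L(-192) = -31174/23243 - 21327/(42 + (-192)**2 - 150*(-192)) = -31174*1/23243 - 21327/(42 + 36864 + 28800) = -2834/2113 - 21327/65706 = -2834/2113 - 21327*1/65706 = -2834/2113 - 7109/21902 = -77091585/46278926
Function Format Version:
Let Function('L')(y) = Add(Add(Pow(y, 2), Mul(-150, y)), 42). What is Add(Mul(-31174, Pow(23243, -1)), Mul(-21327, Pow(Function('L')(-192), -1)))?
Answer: Rational(-77091585, 46278926) ≈ -1.6658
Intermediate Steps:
Function('L')(y) = Add(42, Pow(y, 2), Mul(-150, y))
Add(Mul(-31174, Pow(23243, -1)), Mul(-21327, Pow(Function('L')(-192), -1))) = Add(Mul(-31174, Pow(23243, -1)), Mul(-21327, Pow(Add(42, Pow(-192, 2), Mul(-150, -192)), -1))) = Add(Mul(-31174, Rational(1, 23243)), Mul(-21327, Pow(Add(42, 36864, 28800), -1))) = Add(Rational(-2834, 2113), Mul(-21327, Pow(65706, -1))) = Add(Rational(-2834, 2113), Mul(-21327, Rational(1, 65706))) = Add(Rational(-2834, 2113), Rational(-7109, 21902)) = Rational(-77091585, 46278926)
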